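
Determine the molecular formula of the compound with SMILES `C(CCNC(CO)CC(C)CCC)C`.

Heavy atoms from the SMILES: 12 C, 1 N, 1 O.
Implicit hydrogens by atom environment:
  7 × C: 2 H each → 14
  3 × C: 3 H each → 9
  2 × C: 1 H each → 2
  1 × N: 1 H
  1 × O: 1 H
  Total hydrogens = 27.
Molecular formula: C12H27NO

C12H27NO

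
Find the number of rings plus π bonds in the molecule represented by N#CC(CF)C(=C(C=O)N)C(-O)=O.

5

Molecular formula from the SMILES: C7H7FN2O3.
DoU = (2C + 2 + N − H − X)/2 = (2·7 + 2 + 2 − 7 − 1)/2 = 10/2 = 5.
(Structurally: 0 ring(s) + 5 π bond(s) = 5.)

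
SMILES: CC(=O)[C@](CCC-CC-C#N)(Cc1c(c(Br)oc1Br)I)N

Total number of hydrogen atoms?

Hydrogens are implicit in SMILES; fill each atom to its normal valence:
  6 × C: 2 H each → 12
  4 × C (aromatic): no H
  3 × C: no H
  2 × Br: no H
  1 × C: 3 H
  1 × I: no H
  1 × N: 2 H
  1 × N: no H
  1 × O (aromatic): no H
  1 × O: no H
  Total hydrogens = 17.

17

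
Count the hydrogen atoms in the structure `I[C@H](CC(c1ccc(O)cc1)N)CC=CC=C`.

Hydrogens are implicit in SMILES; fill each atom to its normal valence:
  5 × C: 1 H each → 5
  4 × C (aromatic): 1 H each → 4
  3 × C: 2 H each → 6
  2 × C (aromatic): no H
  1 × I: no H
  1 × N: 2 H
  1 × O: 1 H
  Total hydrogens = 18.

18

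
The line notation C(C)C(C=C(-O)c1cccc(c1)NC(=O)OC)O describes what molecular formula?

Heavy atoms from the SMILES: 13 C, 1 N, 4 O.
Implicit hydrogens by atom environment:
  4 × C (aromatic): 1 H each → 4
  2 × C: 3 H each → 6
  2 × C: 1 H each → 2
  2 × C: no H
  2 × C (aromatic): no H
  2 × O: 1 H each → 2
  2 × O: no H
  1 × C: 2 H
  1 × N: 1 H
  Total hydrogens = 17.
Molecular formula: C13H17NO4

C13H17NO4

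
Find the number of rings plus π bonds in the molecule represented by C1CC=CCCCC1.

Molecular formula from the SMILES: C8H14.
DoU = (2C + 2 + N − H − X)/2 = (2·8 + 2 + 0 − 14 − 0)/2 = 4/2 = 2.
(Structurally: 1 ring(s) + 1 π bond(s) = 2.)

2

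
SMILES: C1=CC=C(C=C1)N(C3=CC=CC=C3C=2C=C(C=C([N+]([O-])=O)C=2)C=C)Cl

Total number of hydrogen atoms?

15

Hydrogens are implicit in SMILES; fill each atom to its normal valence:
  12 × C (aromatic): 1 H each → 12
  6 × C (aromatic): no H
  1 × C: 2 H
  1 × C: 1 H
  1 × Cl: no H
  1 × N: no H
  1 × N (charge +1): no H
  1 × O: no H
  1 × O (charge -1): no H
  Total hydrogens = 15.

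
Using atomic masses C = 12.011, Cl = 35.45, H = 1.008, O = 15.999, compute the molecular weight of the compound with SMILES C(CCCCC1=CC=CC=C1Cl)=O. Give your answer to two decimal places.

Molecular formula: C11H13ClO.
M = 11×12.011 + 1×35.45 + 13×1.008 + 1×15.999 = 196.67 g/mol.

196.67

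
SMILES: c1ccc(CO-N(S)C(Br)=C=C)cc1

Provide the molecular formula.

Heavy atoms from the SMILES: 1 Br, 10 C, 1 N, 1 O, 1 S.
Implicit hydrogens by atom environment:
  5 × C (aromatic): 1 H each → 5
  2 × C: 2 H each → 4
  2 × C: no H
  1 × Br: no H
  1 × C (aromatic): no H
  1 × N: no H
  1 × O: no H
  1 × S: 1 H
  Total hydrogens = 10.
Molecular formula: C10H10BrNOS

C10H10BrNOS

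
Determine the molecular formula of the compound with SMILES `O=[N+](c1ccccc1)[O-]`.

C6H5NO2

Heavy atoms from the SMILES: 6 C, 1 N, 2 O.
Implicit hydrogens by atom environment:
  5 × C (aromatic): 1 H each → 5
  1 × C (aromatic): no H
  1 × N (charge +1): no H
  1 × O: no H
  1 × O (charge -1): no H
  Total hydrogens = 5.
Molecular formula: C6H5NO2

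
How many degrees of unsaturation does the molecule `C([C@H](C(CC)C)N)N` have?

0

Molecular formula from the SMILES: C6H16N2.
DoU = (2C + 2 + N − H − X)/2 = (2·6 + 2 + 2 − 16 − 0)/2 = 0/2 = 0.
(Structurally: 0 ring(s) + 0 π bond(s) = 0.)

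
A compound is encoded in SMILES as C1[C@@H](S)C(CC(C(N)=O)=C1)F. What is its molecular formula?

Heavy atoms from the SMILES: 7 C, 1 F, 1 N, 1 O, 1 S.
Implicit hydrogens by atom environment:
  3 × C: 1 H each → 3
  2 × C: 2 H each → 4
  2 × C: no H
  1 × F: no H
  1 × N: 2 H
  1 × O: no H
  1 × S: 1 H
  Total hydrogens = 10.
Molecular formula: C7H10FNOS

C7H10FNOS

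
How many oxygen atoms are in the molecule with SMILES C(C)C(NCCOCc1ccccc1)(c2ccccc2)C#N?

The symbol for oxygen appears 1 time in the SMILES.

1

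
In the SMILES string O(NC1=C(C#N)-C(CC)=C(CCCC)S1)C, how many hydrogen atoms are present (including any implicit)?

Hydrogens are implicit in SMILES; fill each atom to its normal valence:
  4 × C: 2 H each → 8
  4 × C (aromatic): no H
  3 × C: 3 H each → 9
  1 × C: no H
  1 × N: 1 H
  1 × N: no H
  1 × O: no H
  1 × S (aromatic): no H
  Total hydrogens = 18.

18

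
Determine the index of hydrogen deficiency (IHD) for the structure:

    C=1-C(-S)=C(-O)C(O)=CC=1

4

Molecular formula from the SMILES: C6H6O2S.
DoU = (2C + 2 + N − H − X)/2 = (2·6 + 2 + 0 − 6 − 0)/2 = 8/2 = 4.
(Structurally: 1 ring(s) + 3 π bond(s) = 4.)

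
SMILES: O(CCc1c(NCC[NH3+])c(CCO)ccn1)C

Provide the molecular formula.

Heavy atoms from the SMILES: 12 C, 3 N, 2 O.
Implicit hydrogens by atom environment:
  6 × C: 2 H each → 12
  3 × C (aromatic): no H
  2 × C (aromatic): 1 H each → 2
  1 × C: 3 H
  1 × N (charge +1): 3 H
  1 × N: 1 H
  1 × N (aromatic): no H
  1 × O: 1 H
  1 × O: no H
  Total hydrogens = 22.
Net charge +1.
Molecular formula: C12H22N3O2+

C12H22N3O2+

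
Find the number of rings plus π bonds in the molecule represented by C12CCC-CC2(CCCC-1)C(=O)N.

3

Molecular formula from the SMILES: C11H19NO.
DoU = (2C + 2 + N − H − X)/2 = (2·11 + 2 + 1 − 19 − 0)/2 = 6/2 = 3.
(Structurally: 2 ring(s) + 1 π bond(s) = 3.)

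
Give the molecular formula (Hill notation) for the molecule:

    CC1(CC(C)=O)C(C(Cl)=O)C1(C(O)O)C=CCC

C13H19ClO4

Heavy atoms from the SMILES: 13 C, 1 Cl, 4 O.
Implicit hydrogens by atom environment:
  4 × C: 1 H each → 4
  4 × C: no H
  3 × C: 3 H each → 9
  2 × C: 2 H each → 4
  2 × O: 1 H each → 2
  2 × O: no H
  1 × Cl: no H
  Total hydrogens = 19.
Molecular formula: C13H19ClO4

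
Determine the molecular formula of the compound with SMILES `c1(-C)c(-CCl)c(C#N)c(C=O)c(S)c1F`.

Heavy atoms from the SMILES: 10 C, 1 Cl, 1 F, 1 N, 1 O, 1 S.
Implicit hydrogens by atom environment:
  6 × C (aromatic): no H
  1 × C: 3 H
  1 × C: 2 H
  1 × C: 1 H
  1 × C: no H
  1 × Cl: no H
  1 × F: no H
  1 × N: no H
  1 × O: no H
  1 × S: 1 H
  Total hydrogens = 7.
Molecular formula: C10H7ClFNOS

C10H7ClFNOS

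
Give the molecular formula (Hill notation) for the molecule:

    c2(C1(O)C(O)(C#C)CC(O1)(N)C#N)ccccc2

C13H12N2O3

Heavy atoms from the SMILES: 13 C, 2 N, 3 O.
Implicit hydrogens by atom environment:
  5 × C (aromatic): 1 H each → 5
  5 × C: no H
  2 × O: 1 H each → 2
  1 × C: 2 H
  1 × C: 1 H
  1 × C (aromatic): no H
  1 × N: 2 H
  1 × N: no H
  1 × O: no H
  Total hydrogens = 12.
Molecular formula: C13H12N2O3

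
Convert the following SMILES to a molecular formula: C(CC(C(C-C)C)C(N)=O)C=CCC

Heavy atoms from the SMILES: 12 C, 1 N, 1 O.
Implicit hydrogens by atom environment:
  4 × C: 2 H each → 8
  4 × C: 1 H each → 4
  3 × C: 3 H each → 9
  1 × C: no H
  1 × N: 2 H
  1 × O: no H
  Total hydrogens = 23.
Molecular formula: C12H23NO

C12H23NO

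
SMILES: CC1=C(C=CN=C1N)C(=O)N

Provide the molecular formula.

C7H9N3O

Heavy atoms from the SMILES: 7 C, 3 N, 1 O.
Implicit hydrogens by atom environment:
  3 × C (aromatic): no H
  2 × C (aromatic): 1 H each → 2
  2 × N: 2 H each → 4
  1 × C: 3 H
  1 × C: no H
  1 × N (aromatic): no H
  1 × O: no H
  Total hydrogens = 9.
Molecular formula: C7H9N3O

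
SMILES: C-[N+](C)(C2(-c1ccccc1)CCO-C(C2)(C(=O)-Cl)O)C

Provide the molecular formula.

Heavy atoms from the SMILES: 15 C, 1 Cl, 1 N, 3 O.
Implicit hydrogens by atom environment:
  5 × C (aromatic): 1 H each → 5
  3 × C: 3 H each → 9
  3 × C: 2 H each → 6
  3 × C: no H
  2 × O: no H
  1 × C (aromatic): no H
  1 × Cl: no H
  1 × N (charge +1): no H
  1 × O: 1 H
  Total hydrogens = 21.
Net charge +1.
Molecular formula: C15H21ClNO3+

C15H21ClNO3+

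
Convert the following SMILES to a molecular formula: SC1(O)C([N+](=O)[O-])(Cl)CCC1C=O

C6H8ClNO4S

Heavy atoms from the SMILES: 6 C, 1 Cl, 1 N, 4 O, 1 S.
Implicit hydrogens by atom environment:
  2 × C: 2 H each → 4
  2 × C: 1 H each → 2
  2 × C: no H
  2 × O: no H
  1 × Cl: no H
  1 × N (charge +1): no H
  1 × O: 1 H
  1 × O (charge -1): no H
  1 × S: 1 H
  Total hydrogens = 8.
Molecular formula: C6H8ClNO4S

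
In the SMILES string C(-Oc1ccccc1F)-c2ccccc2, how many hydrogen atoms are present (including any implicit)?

11

Hydrogens are implicit in SMILES; fill each atom to its normal valence:
  9 × C (aromatic): 1 H each → 9
  3 × C (aromatic): no H
  1 × C: 2 H
  1 × F: no H
  1 × O: no H
  Total hydrogens = 11.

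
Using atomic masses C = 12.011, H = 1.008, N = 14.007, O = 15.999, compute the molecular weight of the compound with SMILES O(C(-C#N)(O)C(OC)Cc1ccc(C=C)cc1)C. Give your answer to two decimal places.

Molecular formula: C14H17NO3.
M = 14×12.011 + 17×1.008 + 1×14.007 + 3×15.999 = 247.29 g/mol.

247.29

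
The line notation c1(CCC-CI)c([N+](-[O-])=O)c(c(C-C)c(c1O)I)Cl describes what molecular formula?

Heavy atoms from the SMILES: 12 C, 1 Cl, 2 I, 1 N, 3 O.
Implicit hydrogens by atom environment:
  6 × C (aromatic): no H
  5 × C: 2 H each → 10
  2 × I: no H
  1 × C: 3 H
  1 × Cl: no H
  1 × N (charge +1): no H
  1 × O: 1 H
  1 × O: no H
  1 × O (charge -1): no H
  Total hydrogens = 14.
Molecular formula: C12H14ClI2NO3

C12H14ClI2NO3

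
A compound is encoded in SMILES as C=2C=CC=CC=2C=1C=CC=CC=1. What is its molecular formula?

C12H10

Heavy atoms from the SMILES: 12 C.
Implicit hydrogens by atom environment:
  10 × C (aromatic): 1 H each → 10
  2 × C (aromatic): no H
  Total hydrogens = 10.
Molecular formula: C12H10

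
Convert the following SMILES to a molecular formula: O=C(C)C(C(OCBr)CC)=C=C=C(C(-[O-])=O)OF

C11H11BrFO5-

Heavy atoms from the SMILES: 1 Br, 11 C, 1 F, 5 O.
Implicit hydrogens by atom environment:
  6 × C: no H
  4 × O: no H
  2 × C: 3 H each → 6
  2 × C: 2 H each → 4
  1 × Br: no H
  1 × C: 1 H
  1 × F: no H
  1 × O (charge -1): no H
  Total hydrogens = 11.
Net charge -1.
Molecular formula: C11H11BrFO5-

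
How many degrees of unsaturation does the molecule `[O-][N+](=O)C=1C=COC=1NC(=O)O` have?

Molecular formula from the SMILES: C5H4N2O5.
DoU = (2C + 2 + N − H − X)/2 = (2·5 + 2 + 2 − 4 − 0)/2 = 10/2 = 5.
(Structurally: 1 ring(s) + 4 π bond(s) = 5.)

5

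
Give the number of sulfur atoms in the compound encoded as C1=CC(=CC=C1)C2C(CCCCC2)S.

1

The symbol for sulfur appears 1 time in the SMILES.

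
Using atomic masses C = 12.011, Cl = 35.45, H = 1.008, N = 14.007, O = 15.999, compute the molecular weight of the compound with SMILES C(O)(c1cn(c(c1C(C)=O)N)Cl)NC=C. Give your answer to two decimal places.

Molecular formula: C9H12ClN3O2.
M = 9×12.011 + 1×35.45 + 12×1.008 + 3×14.007 + 2×15.999 = 229.66 g/mol.

229.66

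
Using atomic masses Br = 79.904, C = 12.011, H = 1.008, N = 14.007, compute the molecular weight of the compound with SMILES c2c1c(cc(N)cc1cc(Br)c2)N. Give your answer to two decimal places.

237.10

Molecular formula: C10H9BrN2.
M = 1×79.904 + 10×12.011 + 9×1.008 + 2×14.007 = 237.10 g/mol.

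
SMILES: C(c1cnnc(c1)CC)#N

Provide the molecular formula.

Heavy atoms from the SMILES: 7 C, 3 N.
Implicit hydrogens by atom environment:
  2 × C (aromatic): 1 H each → 2
  2 × C (aromatic): no H
  2 × N (aromatic): no H
  1 × C: 3 H
  1 × C: 2 H
  1 × C: no H
  1 × N: no H
  Total hydrogens = 7.
Molecular formula: C7H7N3

C7H7N3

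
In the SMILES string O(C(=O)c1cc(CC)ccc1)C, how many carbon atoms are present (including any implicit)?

The symbol for carbon appears 10 times in the SMILES. Lowercase c denotes aromatic carbon and counts toward C.

10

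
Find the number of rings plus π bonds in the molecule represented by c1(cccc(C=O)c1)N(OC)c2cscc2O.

Molecular formula from the SMILES: C12H11NO3S.
DoU = (2C + 2 + N − H − X)/2 = (2·12 + 2 + 1 − 11 − 0)/2 = 16/2 = 8.
(Structurally: 2 ring(s) + 6 π bond(s) = 8.)

8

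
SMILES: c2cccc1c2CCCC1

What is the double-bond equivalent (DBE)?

5

Molecular formula from the SMILES: C10H12.
DoU = (2C + 2 + N − H − X)/2 = (2·10 + 2 + 0 − 12 − 0)/2 = 10/2 = 5.
(Structurally: 2 ring(s) + 3 π bond(s) = 5.)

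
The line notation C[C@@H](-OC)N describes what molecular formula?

Heavy atoms from the SMILES: 3 C, 1 N, 1 O.
Implicit hydrogens by atom environment:
  2 × C: 3 H each → 6
  1 × C: 1 H
  1 × N: 2 H
  1 × O: no H
  Total hydrogens = 9.
Molecular formula: C3H9NO

C3H9NO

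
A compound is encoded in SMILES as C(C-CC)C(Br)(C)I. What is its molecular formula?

C6H12BrI

Heavy atoms from the SMILES: 1 Br, 6 C, 1 I.
Implicit hydrogens by atom environment:
  3 × C: 2 H each → 6
  2 × C: 3 H each → 6
  1 × Br: no H
  1 × C: no H
  1 × I: no H
  Total hydrogens = 12.
Molecular formula: C6H12BrI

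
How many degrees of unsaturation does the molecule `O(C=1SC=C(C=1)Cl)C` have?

Molecular formula from the SMILES: C5H5ClOS.
DoU = (2C + 2 + N − H − X)/2 = (2·5 + 2 + 0 − 5 − 1)/2 = 6/2 = 3.
(Structurally: 1 ring(s) + 2 π bond(s) = 3.)

3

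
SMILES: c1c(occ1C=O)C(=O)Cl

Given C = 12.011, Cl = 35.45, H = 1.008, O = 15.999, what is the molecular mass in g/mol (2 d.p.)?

158.54

Molecular formula: C6H3ClO3.
M = 6×12.011 + 1×35.45 + 3×1.008 + 3×15.999 = 158.54 g/mol.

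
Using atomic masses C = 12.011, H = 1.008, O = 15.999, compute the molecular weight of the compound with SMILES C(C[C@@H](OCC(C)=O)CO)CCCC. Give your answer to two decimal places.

202.29

Molecular formula: C11H22O3.
M = 11×12.011 + 22×1.008 + 3×15.999 = 202.29 g/mol.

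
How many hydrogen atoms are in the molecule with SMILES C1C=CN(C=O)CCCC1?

Hydrogens are implicit in SMILES; fill each atom to its normal valence:
  5 × C: 2 H each → 10
  3 × C: 1 H each → 3
  1 × N: no H
  1 × O: no H
  Total hydrogens = 13.

13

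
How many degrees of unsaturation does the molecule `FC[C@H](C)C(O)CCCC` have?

0

Molecular formula from the SMILES: C8H17FO.
DoU = (2C + 2 + N − H − X)/2 = (2·8 + 2 + 0 − 17 − 1)/2 = 0/2 = 0.
(Structurally: 0 ring(s) + 0 π bond(s) = 0.)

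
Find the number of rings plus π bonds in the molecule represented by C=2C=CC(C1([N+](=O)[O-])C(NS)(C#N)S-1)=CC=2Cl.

8

Molecular formula from the SMILES: C9H6ClN3O2S2.
DoU = (2C + 2 + N − H − X)/2 = (2·9 + 2 + 3 − 6 − 1)/2 = 16/2 = 8.
(Structurally: 2 ring(s) + 6 π bond(s) = 8.)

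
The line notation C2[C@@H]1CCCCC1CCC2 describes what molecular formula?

Heavy atoms from the SMILES: 10 C.
Implicit hydrogens by atom environment:
  8 × C: 2 H each → 16
  2 × C: 1 H each → 2
  Total hydrogens = 18.
Molecular formula: C10H18

C10H18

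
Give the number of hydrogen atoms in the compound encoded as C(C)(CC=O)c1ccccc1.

Hydrogens are implicit in SMILES; fill each atom to its normal valence:
  5 × C (aromatic): 1 H each → 5
  2 × C: 1 H each → 2
  1 × C: 3 H
  1 × C: 2 H
  1 × C (aromatic): no H
  1 × O: no H
  Total hydrogens = 12.

12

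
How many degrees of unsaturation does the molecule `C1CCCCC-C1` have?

Molecular formula from the SMILES: C7H14.
DoU = (2C + 2 + N − H − X)/2 = (2·7 + 2 + 0 − 14 − 0)/2 = 2/2 = 1.
(Structurally: 1 ring(s) + 0 π bond(s) = 1.)

1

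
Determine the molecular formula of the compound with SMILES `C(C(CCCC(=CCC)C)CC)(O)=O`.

C12H22O2

Heavy atoms from the SMILES: 12 C, 2 O.
Implicit hydrogens by atom environment:
  5 × C: 2 H each → 10
  3 × C: 3 H each → 9
  2 × C: 1 H each → 2
  2 × C: no H
  1 × O: 1 H
  1 × O: no H
  Total hydrogens = 22.
Molecular formula: C12H22O2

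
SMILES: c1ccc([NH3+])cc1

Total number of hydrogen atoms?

Hydrogens are implicit in SMILES; fill each atom to its normal valence:
  5 × C (aromatic): 1 H each → 5
  1 × C (aromatic): no H
  1 × N (charge +1): 3 H
  Total hydrogens = 8.

8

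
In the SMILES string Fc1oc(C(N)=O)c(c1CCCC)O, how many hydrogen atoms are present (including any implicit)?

Hydrogens are implicit in SMILES; fill each atom to its normal valence:
  4 × C (aromatic): no H
  3 × C: 2 H each → 6
  1 × C: 3 H
  1 × C: no H
  1 × F: no H
  1 × N: 2 H
  1 × O: 1 H
  1 × O (aromatic): no H
  1 × O: no H
  Total hydrogens = 12.

12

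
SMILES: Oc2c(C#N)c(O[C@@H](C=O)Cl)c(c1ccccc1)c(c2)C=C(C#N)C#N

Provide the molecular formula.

C19H10ClN3O3

Heavy atoms from the SMILES: 19 C, 1 Cl, 3 N, 3 O.
Implicit hydrogens by atom environment:
  6 × C (aromatic): 1 H each → 6
  6 × C (aromatic): no H
  4 × C: no H
  3 × C: 1 H each → 3
  3 × N: no H
  2 × O: no H
  1 × Cl: no H
  1 × O: 1 H
  Total hydrogens = 10.
Molecular formula: C19H10ClN3O3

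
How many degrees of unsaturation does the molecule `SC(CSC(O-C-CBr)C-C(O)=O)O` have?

1

Molecular formula from the SMILES: C7H13BrO4S2.
DoU = (2C + 2 + N − H − X)/2 = (2·7 + 2 + 0 − 13 − 1)/2 = 2/2 = 1.
(Structurally: 0 ring(s) + 1 π bond(s) = 1.)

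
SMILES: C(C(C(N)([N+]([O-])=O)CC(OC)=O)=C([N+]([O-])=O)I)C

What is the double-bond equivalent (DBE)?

Molecular formula from the SMILES: C8H12IN3O6.
DoU = (2C + 2 + N − H − X)/2 = (2·8 + 2 + 3 − 12 − 1)/2 = 8/2 = 4.
(Structurally: 0 ring(s) + 4 π bond(s) = 4.)

4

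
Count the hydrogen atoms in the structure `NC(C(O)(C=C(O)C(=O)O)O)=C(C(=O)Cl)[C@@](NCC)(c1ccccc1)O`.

19

Hydrogens are implicit in SMILES; fill each atom to its normal valence:
  7 × C: no H
  5 × C (aromatic): 1 H each → 5
  5 × O: 1 H each → 5
  2 × O: no H
  1 × C: 3 H
  1 × C: 2 H
  1 × C: 1 H
  1 × C (aromatic): no H
  1 × Cl: no H
  1 × N: 2 H
  1 × N: 1 H
  Total hydrogens = 19.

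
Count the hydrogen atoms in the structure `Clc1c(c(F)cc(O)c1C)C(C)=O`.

Hydrogens are implicit in SMILES; fill each atom to its normal valence:
  5 × C (aromatic): no H
  2 × C: 3 H each → 6
  1 × C (aromatic): 1 H
  1 × C: no H
  1 × Cl: no H
  1 × F: no H
  1 × O: 1 H
  1 × O: no H
  Total hydrogens = 8.

8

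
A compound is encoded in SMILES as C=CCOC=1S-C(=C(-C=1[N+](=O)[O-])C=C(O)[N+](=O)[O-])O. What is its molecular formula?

Heavy atoms from the SMILES: 9 C, 2 N, 7 O, 1 S.
Implicit hydrogens by atom environment:
  4 × C (aromatic): no H
  3 × O: no H
  2 × C: 2 H each → 4
  2 × C: 1 H each → 2
  2 × N (charge +1): no H
  2 × O: 1 H each → 2
  2 × O (charge -1): no H
  1 × C: no H
  1 × S (aromatic): no H
  Total hydrogens = 8.
Molecular formula: C9H8N2O7S

C9H8N2O7S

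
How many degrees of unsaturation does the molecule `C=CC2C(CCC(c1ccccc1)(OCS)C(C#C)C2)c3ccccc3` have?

Molecular formula from the SMILES: C24H26OS.
DoU = (2C + 2 + N − H − X)/2 = (2·24 + 2 + 0 − 26 − 0)/2 = 24/2 = 12.
(Structurally: 3 ring(s) + 9 π bond(s) = 12.)

12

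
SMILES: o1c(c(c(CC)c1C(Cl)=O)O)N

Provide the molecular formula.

C7H8ClNO3

Heavy atoms from the SMILES: 7 C, 1 Cl, 1 N, 3 O.
Implicit hydrogens by atom environment:
  4 × C (aromatic): no H
  1 × C: 3 H
  1 × C: 2 H
  1 × C: no H
  1 × Cl: no H
  1 × N: 2 H
  1 × O: 1 H
  1 × O (aromatic): no H
  1 × O: no H
  Total hydrogens = 8.
Molecular formula: C7H8ClNO3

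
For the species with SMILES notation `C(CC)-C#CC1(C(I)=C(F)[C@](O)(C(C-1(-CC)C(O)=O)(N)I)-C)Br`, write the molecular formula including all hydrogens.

C15H19BrFI2NO3

Heavy atoms from the SMILES: 1 Br, 15 C, 1 F, 2 I, 1 N, 3 O.
Implicit hydrogens by atom environment:
  9 × C: no H
  3 × C: 3 H each → 9
  3 × C: 2 H each → 6
  2 × I: no H
  2 × O: 1 H each → 2
  1 × Br: no H
  1 × F: no H
  1 × N: 2 H
  1 × O: no H
  Total hydrogens = 19.
Molecular formula: C15H19BrFI2NO3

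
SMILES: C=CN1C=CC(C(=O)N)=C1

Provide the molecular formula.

C7H8N2O

Heavy atoms from the SMILES: 7 C, 2 N, 1 O.
Implicit hydrogens by atom environment:
  3 × C (aromatic): 1 H each → 3
  1 × C: 2 H
  1 × C: 1 H
  1 × C (aromatic): no H
  1 × C: no H
  1 × N: 2 H
  1 × N (aromatic): no H
  1 × O: no H
  Total hydrogens = 8.
Molecular formula: C7H8N2O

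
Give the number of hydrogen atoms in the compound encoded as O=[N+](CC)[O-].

Hydrogens are implicit in SMILES; fill each atom to its normal valence:
  1 × C: 3 H
  1 × C: 2 H
  1 × N (charge +1): no H
  1 × O: no H
  1 × O (charge -1): no H
  Total hydrogens = 5.

5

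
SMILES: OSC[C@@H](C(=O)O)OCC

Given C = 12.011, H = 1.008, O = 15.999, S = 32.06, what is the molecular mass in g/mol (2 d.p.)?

166.19

Molecular formula: C5H10O4S.
M = 5×12.011 + 10×1.008 + 4×15.999 + 1×32.06 = 166.19 g/mol.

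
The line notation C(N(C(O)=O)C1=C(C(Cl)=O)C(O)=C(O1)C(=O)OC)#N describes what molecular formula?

C9H5ClN2O7

Heavy atoms from the SMILES: 9 C, 1 Cl, 2 N, 7 O.
Implicit hydrogens by atom environment:
  4 × C (aromatic): no H
  4 × C: no H
  4 × O: no H
  2 × N: no H
  2 × O: 1 H each → 2
  1 × C: 3 H
  1 × Cl: no H
  1 × O (aromatic): no H
  Total hydrogens = 5.
Molecular formula: C9H5ClN2O7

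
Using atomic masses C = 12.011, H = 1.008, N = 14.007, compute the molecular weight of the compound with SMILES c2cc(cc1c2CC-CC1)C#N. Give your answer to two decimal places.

157.22

Molecular formula: C11H11N.
M = 11×12.011 + 11×1.008 + 1×14.007 = 157.22 g/mol.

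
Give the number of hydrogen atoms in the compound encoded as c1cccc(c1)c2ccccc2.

Hydrogens are implicit in SMILES; fill each atom to its normal valence:
  10 × C (aromatic): 1 H each → 10
  2 × C (aromatic): no H
  Total hydrogens = 10.

10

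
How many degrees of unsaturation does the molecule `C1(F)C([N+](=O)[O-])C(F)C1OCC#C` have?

Molecular formula from the SMILES: C7H7F2NO3.
DoU = (2C + 2 + N − H − X)/2 = (2·7 + 2 + 1 − 7 − 2)/2 = 8/2 = 4.
(Structurally: 1 ring(s) + 3 π bond(s) = 4.)

4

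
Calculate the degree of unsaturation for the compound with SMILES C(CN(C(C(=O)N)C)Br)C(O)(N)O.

Molecular formula from the SMILES: C6H14BrN3O3.
DoU = (2C + 2 + N − H − X)/2 = (2·6 + 2 + 3 − 14 − 1)/2 = 2/2 = 1.
(Structurally: 0 ring(s) + 1 π bond(s) = 1.)

1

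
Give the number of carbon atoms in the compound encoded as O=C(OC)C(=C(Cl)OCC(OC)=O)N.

The symbol for carbon appears 7 times in the SMILES. (Cl is a single chlorine, not C + l.)

7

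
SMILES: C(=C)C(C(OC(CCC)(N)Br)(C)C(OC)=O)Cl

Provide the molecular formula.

Heavy atoms from the SMILES: 1 Br, 11 C, 1 Cl, 1 N, 3 O.
Implicit hydrogens by atom environment:
  3 × C: 3 H each → 9
  3 × C: 2 H each → 6
  3 × C: no H
  3 × O: no H
  2 × C: 1 H each → 2
  1 × Br: no H
  1 × Cl: no H
  1 × N: 2 H
  Total hydrogens = 19.
Molecular formula: C11H19BrClNO3

C11H19BrClNO3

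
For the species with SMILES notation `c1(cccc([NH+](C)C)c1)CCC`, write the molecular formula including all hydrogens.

Heavy atoms from the SMILES: 11 C, 1 N.
Implicit hydrogens by atom environment:
  4 × C (aromatic): 1 H each → 4
  3 × C: 3 H each → 9
  2 × C: 2 H each → 4
  2 × C (aromatic): no H
  1 × N (charge +1): 1 H
  Total hydrogens = 18.
Net charge +1.
Molecular formula: C11H18N+

C11H18N+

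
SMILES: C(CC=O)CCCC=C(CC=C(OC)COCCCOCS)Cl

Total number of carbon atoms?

17

The symbol for carbon appears 17 times in the SMILES. (Cl is a single chlorine, not C + l.)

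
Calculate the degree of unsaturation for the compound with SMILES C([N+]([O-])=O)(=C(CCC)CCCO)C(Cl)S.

2

Molecular formula from the SMILES: C9H16ClNO3S.
DoU = (2C + 2 + N − H − X)/2 = (2·9 + 2 + 1 − 16 − 1)/2 = 4/2 = 2.
(Structurally: 0 ring(s) + 2 π bond(s) = 2.)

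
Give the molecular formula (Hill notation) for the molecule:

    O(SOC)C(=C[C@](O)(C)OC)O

C6H12O5S

Heavy atoms from the SMILES: 6 C, 5 O, 1 S.
Implicit hydrogens by atom environment:
  3 × C: 3 H each → 9
  3 × O: no H
  2 × C: no H
  2 × O: 1 H each → 2
  1 × C: 1 H
  1 × S: no H
  Total hydrogens = 12.
Molecular formula: C6H12O5S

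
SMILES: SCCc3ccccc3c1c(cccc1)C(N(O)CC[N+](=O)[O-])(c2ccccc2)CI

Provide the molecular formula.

C24H25IN2O3S

Heavy atoms from the SMILES: 24 C, 1 I, 2 N, 3 O, 1 S.
Implicit hydrogens by atom environment:
  13 × C (aromatic): 1 H each → 13
  5 × C: 2 H each → 10
  5 × C (aromatic): no H
  1 × C: no H
  1 × I: no H
  1 × N: no H
  1 × N (charge +1): no H
  1 × O: 1 H
  1 × O: no H
  1 × O (charge -1): no H
  1 × S: 1 H
  Total hydrogens = 25.
Molecular formula: C24H25IN2O3S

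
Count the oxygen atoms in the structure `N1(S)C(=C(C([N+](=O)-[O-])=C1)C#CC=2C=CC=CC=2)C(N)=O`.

3

The symbol for oxygen appears 3 times in the SMILES.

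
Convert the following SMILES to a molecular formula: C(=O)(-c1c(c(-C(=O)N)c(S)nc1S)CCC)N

C10H13N3O2S2

Heavy atoms from the SMILES: 10 C, 3 N, 2 O, 2 S.
Implicit hydrogens by atom environment:
  5 × C (aromatic): no H
  2 × C: 2 H each → 4
  2 × C: no H
  2 × N: 2 H each → 4
  2 × O: no H
  2 × S: 1 H each → 2
  1 × C: 3 H
  1 × N (aromatic): no H
  Total hydrogens = 13.
Molecular formula: C10H13N3O2S2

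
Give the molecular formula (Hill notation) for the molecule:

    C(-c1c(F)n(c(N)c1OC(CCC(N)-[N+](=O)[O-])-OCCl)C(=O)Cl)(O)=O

Heavy atoms from the SMILES: 11 C, 2 Cl, 1 F, 4 N, 7 O.
Implicit hydrogens by atom environment:
  5 × O: no H
  4 × C (aromatic): no H
  3 × C: 2 H each → 6
  2 × C: 1 H each → 2
  2 × C: no H
  2 × Cl: no H
  2 × N: 2 H each → 4
  1 × F: no H
  1 × N (aromatic): no H
  1 × N (charge +1): no H
  1 × O: 1 H
  1 × O (charge -1): no H
  Total hydrogens = 13.
Molecular formula: C11H13Cl2FN4O7

C11H13Cl2FN4O7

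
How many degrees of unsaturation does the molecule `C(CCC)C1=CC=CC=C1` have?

Molecular formula from the SMILES: C10H14.
DoU = (2C + 2 + N − H − X)/2 = (2·10 + 2 + 0 − 14 − 0)/2 = 8/2 = 4.
(Structurally: 1 ring(s) + 3 π bond(s) = 4.)

4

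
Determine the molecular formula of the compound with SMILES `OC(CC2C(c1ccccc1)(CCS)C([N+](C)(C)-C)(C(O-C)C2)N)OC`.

Heavy atoms from the SMILES: 20 C, 2 N, 3 O, 1 S.
Implicit hydrogens by atom environment:
  5 × C: 3 H each → 15
  5 × C (aromatic): 1 H each → 5
  4 × C: 2 H each → 8
  3 × C: 1 H each → 3
  2 × C: no H
  2 × O: no H
  1 × C (aromatic): no H
  1 × N: 2 H
  1 × N (charge +1): no H
  1 × O: 1 H
  1 × S: 1 H
  Total hydrogens = 35.
Net charge +1.
Molecular formula: C20H35N2O3S+

C20H35N2O3S+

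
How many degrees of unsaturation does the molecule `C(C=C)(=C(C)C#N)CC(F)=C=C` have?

Molecular formula from the SMILES: C10H10FN.
DoU = (2C + 2 + N − H − X)/2 = (2·10 + 2 + 1 − 10 − 1)/2 = 12/2 = 6.
(Structurally: 0 ring(s) + 6 π bond(s) = 6.)

6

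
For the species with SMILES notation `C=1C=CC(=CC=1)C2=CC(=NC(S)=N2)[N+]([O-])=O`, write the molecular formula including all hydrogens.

Heavy atoms from the SMILES: 10 C, 3 N, 2 O, 1 S.
Implicit hydrogens by atom environment:
  6 × C (aromatic): 1 H each → 6
  4 × C (aromatic): no H
  2 × N (aromatic): no H
  1 × N (charge +1): no H
  1 × O: no H
  1 × O (charge -1): no H
  1 × S: 1 H
  Total hydrogens = 7.
Molecular formula: C10H7N3O2S

C10H7N3O2S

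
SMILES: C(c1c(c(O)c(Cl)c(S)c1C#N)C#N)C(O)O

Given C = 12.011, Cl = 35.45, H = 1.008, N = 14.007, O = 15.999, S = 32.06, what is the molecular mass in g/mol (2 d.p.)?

270.69

Molecular formula: C10H7ClN2O3S.
M = 10×12.011 + 1×35.45 + 7×1.008 + 2×14.007 + 3×15.999 + 1×32.06 = 270.69 g/mol.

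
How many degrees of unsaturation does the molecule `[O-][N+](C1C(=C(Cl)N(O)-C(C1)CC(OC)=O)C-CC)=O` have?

Molecular formula from the SMILES: C11H17ClN2O5.
DoU = (2C + 2 + N − H − X)/2 = (2·11 + 2 + 2 − 17 − 1)/2 = 8/2 = 4.
(Structurally: 1 ring(s) + 3 π bond(s) = 4.)

4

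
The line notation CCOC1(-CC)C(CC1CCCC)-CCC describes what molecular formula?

Heavy atoms from the SMILES: 15 C, 1 O.
Implicit hydrogens by atom environment:
  8 × C: 2 H each → 16
  4 × C: 3 H each → 12
  2 × C: 1 H each → 2
  1 × C: no H
  1 × O: no H
  Total hydrogens = 30.
Molecular formula: C15H30O

C15H30O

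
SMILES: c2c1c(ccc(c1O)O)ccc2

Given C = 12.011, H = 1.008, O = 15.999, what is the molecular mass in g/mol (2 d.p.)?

Molecular formula: C10H8O2.
M = 10×12.011 + 8×1.008 + 2×15.999 = 160.17 g/mol.

160.17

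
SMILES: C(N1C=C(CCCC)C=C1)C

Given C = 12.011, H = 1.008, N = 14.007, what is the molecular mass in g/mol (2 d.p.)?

151.25

Molecular formula: C10H17N.
M = 10×12.011 + 17×1.008 + 1×14.007 = 151.25 g/mol.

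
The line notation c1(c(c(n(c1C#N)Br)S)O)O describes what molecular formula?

Heavy atoms from the SMILES: 1 Br, 5 C, 2 N, 2 O, 1 S.
Implicit hydrogens by atom environment:
  4 × C (aromatic): no H
  2 × O: 1 H each → 2
  1 × Br: no H
  1 × C: no H
  1 × N (aromatic): no H
  1 × N: no H
  1 × S: 1 H
  Total hydrogens = 3.
Molecular formula: C5H3BrN2O2S

C5H3BrN2O2S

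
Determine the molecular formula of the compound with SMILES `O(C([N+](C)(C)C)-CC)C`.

C7H18NO+

Heavy atoms from the SMILES: 7 C, 1 N, 1 O.
Implicit hydrogens by atom environment:
  5 × C: 3 H each → 15
  1 × C: 2 H
  1 × C: 1 H
  1 × N (charge +1): no H
  1 × O: no H
  Total hydrogens = 18.
Net charge +1.
Molecular formula: C7H18NO+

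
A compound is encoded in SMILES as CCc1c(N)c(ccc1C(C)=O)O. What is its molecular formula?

C10H13NO2

Heavy atoms from the SMILES: 10 C, 1 N, 2 O.
Implicit hydrogens by atom environment:
  4 × C (aromatic): no H
  2 × C: 3 H each → 6
  2 × C (aromatic): 1 H each → 2
  1 × C: 2 H
  1 × C: no H
  1 × N: 2 H
  1 × O: 1 H
  1 × O: no H
  Total hydrogens = 13.
Molecular formula: C10H13NO2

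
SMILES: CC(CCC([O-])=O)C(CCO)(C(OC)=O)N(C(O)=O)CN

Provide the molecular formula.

C12H21N2O7-

Heavy atoms from the SMILES: 12 C, 2 N, 7 O.
Implicit hydrogens by atom environment:
  5 × C: 2 H each → 10
  4 × C: no H
  4 × O: no H
  2 × C: 3 H each → 6
  2 × O: 1 H each → 2
  1 × C: 1 H
  1 × N: 2 H
  1 × N: no H
  1 × O (charge -1): no H
  Total hydrogens = 21.
Net charge -1.
Molecular formula: C12H21N2O7-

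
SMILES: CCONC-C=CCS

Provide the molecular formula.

C6H13NOS

Heavy atoms from the SMILES: 6 C, 1 N, 1 O, 1 S.
Implicit hydrogens by atom environment:
  3 × C: 2 H each → 6
  2 × C: 1 H each → 2
  1 × C: 3 H
  1 × N: 1 H
  1 × O: no H
  1 × S: 1 H
  Total hydrogens = 13.
Molecular formula: C6H13NOS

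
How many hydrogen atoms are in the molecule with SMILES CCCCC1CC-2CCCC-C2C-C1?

26

Hydrogens are implicit in SMILES; fill each atom to its normal valence:
  10 × C: 2 H each → 20
  3 × C: 1 H each → 3
  1 × C: 3 H
  Total hydrogens = 26.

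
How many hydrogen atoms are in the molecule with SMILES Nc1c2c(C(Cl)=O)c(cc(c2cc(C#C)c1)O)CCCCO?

16

Hydrogens are implicit in SMILES; fill each atom to its normal valence:
  7 × C (aromatic): no H
  4 × C: 2 H each → 8
  3 × C (aromatic): 1 H each → 3
  2 × C: no H
  2 × O: 1 H each → 2
  1 × C: 1 H
  1 × Cl: no H
  1 × N: 2 H
  1 × O: no H
  Total hydrogens = 16.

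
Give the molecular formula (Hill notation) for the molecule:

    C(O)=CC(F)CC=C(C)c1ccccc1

C13H15FO

Heavy atoms from the SMILES: 13 C, 1 F, 1 O.
Implicit hydrogens by atom environment:
  5 × C (aromatic): 1 H each → 5
  4 × C: 1 H each → 4
  1 × C: 3 H
  1 × C: 2 H
  1 × C: no H
  1 × C (aromatic): no H
  1 × F: no H
  1 × O: 1 H
  Total hydrogens = 15.
Molecular formula: C13H15FO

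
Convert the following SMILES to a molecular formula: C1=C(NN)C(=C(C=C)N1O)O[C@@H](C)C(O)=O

Heavy atoms from the SMILES: 9 C, 3 N, 4 O.
Implicit hydrogens by atom environment:
  3 × C (aromatic): no H
  2 × C: 1 H each → 2
  2 × O: 1 H each → 2
  2 × O: no H
  1 × C: 3 H
  1 × C: 2 H
  1 × C (aromatic): 1 H
  1 × C: no H
  1 × N: 2 H
  1 × N: 1 H
  1 × N (aromatic): no H
  Total hydrogens = 13.
Molecular formula: C9H13N3O4

C9H13N3O4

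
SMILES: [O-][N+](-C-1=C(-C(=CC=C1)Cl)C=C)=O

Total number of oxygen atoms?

The symbol for oxygen appears 2 times in the SMILES.

2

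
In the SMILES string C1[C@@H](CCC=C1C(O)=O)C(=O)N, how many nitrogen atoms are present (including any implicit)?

The symbol for nitrogen appears 1 time in the SMILES.

1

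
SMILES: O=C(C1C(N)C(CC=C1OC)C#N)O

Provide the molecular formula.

C9H12N2O3

Heavy atoms from the SMILES: 9 C, 2 N, 3 O.
Implicit hydrogens by atom environment:
  4 × C: 1 H each → 4
  3 × C: no H
  2 × O: no H
  1 × C: 3 H
  1 × C: 2 H
  1 × N: 2 H
  1 × N: no H
  1 × O: 1 H
  Total hydrogens = 12.
Molecular formula: C9H12N2O3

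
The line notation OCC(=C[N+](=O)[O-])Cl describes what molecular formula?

Heavy atoms from the SMILES: 3 C, 1 Cl, 1 N, 3 O.
Implicit hydrogens by atom environment:
  1 × C: 2 H
  1 × C: 1 H
  1 × C: no H
  1 × Cl: no H
  1 × N (charge +1): no H
  1 × O: 1 H
  1 × O: no H
  1 × O (charge -1): no H
  Total hydrogens = 4.
Molecular formula: C3H4ClNO3

C3H4ClNO3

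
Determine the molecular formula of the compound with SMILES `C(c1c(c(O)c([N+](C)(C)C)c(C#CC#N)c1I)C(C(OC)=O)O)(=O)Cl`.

Heavy atoms from the SMILES: 16 C, 1 Cl, 1 I, 2 N, 5 O.
Implicit hydrogens by atom environment:
  6 × C (aromatic): no H
  5 × C: no H
  4 × C: 3 H each → 12
  3 × O: no H
  2 × O: 1 H each → 2
  1 × C: 1 H
  1 × Cl: no H
  1 × I: no H
  1 × N (charge +1): no H
  1 × N: no H
  Total hydrogens = 15.
Net charge +1.
Molecular formula: C16H15ClIN2O5+

C16H15ClIN2O5+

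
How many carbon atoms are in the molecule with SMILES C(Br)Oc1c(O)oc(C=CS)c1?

The symbol for carbon appears 7 times in the SMILES. Lowercase c denotes aromatic carbon and counts toward C.

7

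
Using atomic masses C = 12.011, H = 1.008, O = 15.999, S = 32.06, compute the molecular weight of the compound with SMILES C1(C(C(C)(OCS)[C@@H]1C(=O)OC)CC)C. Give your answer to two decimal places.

Molecular formula: C11H20O3S.
M = 11×12.011 + 20×1.008 + 3×15.999 + 1×32.06 = 232.34 g/mol.

232.34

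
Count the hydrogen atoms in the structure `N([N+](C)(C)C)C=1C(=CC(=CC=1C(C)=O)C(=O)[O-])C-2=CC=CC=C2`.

Hydrogens are implicit in SMILES; fill each atom to its normal valence:
  7 × C (aromatic): 1 H each → 7
  5 × C (aromatic): no H
  4 × C: 3 H each → 12
  2 × C: no H
  2 × O: no H
  1 × N: 1 H
  1 × N (charge +1): no H
  1 × O (charge -1): no H
  Total hydrogens = 20.

20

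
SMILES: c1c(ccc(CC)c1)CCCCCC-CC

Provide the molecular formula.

Heavy atoms from the SMILES: 16 C.
Implicit hydrogens by atom environment:
  8 × C: 2 H each → 16
  4 × C (aromatic): 1 H each → 4
  2 × C: 3 H each → 6
  2 × C (aromatic): no H
  Total hydrogens = 26.
Molecular formula: C16H26

C16H26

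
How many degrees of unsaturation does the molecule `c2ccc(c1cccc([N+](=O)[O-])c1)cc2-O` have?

Molecular formula from the SMILES: C12H9NO3.
DoU = (2C + 2 + N − H − X)/2 = (2·12 + 2 + 1 − 9 − 0)/2 = 18/2 = 9.
(Structurally: 2 ring(s) + 7 π bond(s) = 9.)

9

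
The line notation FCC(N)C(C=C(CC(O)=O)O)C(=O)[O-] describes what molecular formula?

C8H11FNO5-

Heavy atoms from the SMILES: 8 C, 1 F, 1 N, 5 O.
Implicit hydrogens by atom environment:
  3 × C: 1 H each → 3
  3 × C: no H
  2 × C: 2 H each → 4
  2 × O: 1 H each → 2
  2 × O: no H
  1 × F: no H
  1 × N: 2 H
  1 × O (charge -1): no H
  Total hydrogens = 11.
Net charge -1.
Molecular formula: C8H11FNO5-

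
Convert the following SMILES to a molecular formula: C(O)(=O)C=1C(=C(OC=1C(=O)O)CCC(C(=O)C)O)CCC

C14H18O7

Heavy atoms from the SMILES: 14 C, 7 O.
Implicit hydrogens by atom environment:
  4 × C: 2 H each → 8
  4 × C (aromatic): no H
  3 × C: no H
  3 × O: 1 H each → 3
  3 × O: no H
  2 × C: 3 H each → 6
  1 × C: 1 H
  1 × O (aromatic): no H
  Total hydrogens = 18.
Molecular formula: C14H18O7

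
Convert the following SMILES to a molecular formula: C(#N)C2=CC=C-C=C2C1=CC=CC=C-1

C13H9N

Heavy atoms from the SMILES: 13 C, 1 N.
Implicit hydrogens by atom environment:
  9 × C (aromatic): 1 H each → 9
  3 × C (aromatic): no H
  1 × C: no H
  1 × N: no H
  Total hydrogens = 9.
Molecular formula: C13H9N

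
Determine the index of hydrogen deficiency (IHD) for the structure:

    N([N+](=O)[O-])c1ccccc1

5

Molecular formula from the SMILES: C6H6N2O2.
DoU = (2C + 2 + N − H − X)/2 = (2·6 + 2 + 2 − 6 − 0)/2 = 10/2 = 5.
(Structurally: 1 ring(s) + 4 π bond(s) = 5.)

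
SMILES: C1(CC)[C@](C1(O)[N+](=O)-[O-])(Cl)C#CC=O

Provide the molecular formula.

C8H8ClNO4

Heavy atoms from the SMILES: 8 C, 1 Cl, 1 N, 4 O.
Implicit hydrogens by atom environment:
  4 × C: no H
  2 × C: 1 H each → 2
  2 × O: no H
  1 × C: 3 H
  1 × C: 2 H
  1 × Cl: no H
  1 × N (charge +1): no H
  1 × O: 1 H
  1 × O (charge -1): no H
  Total hydrogens = 8.
Molecular formula: C8H8ClNO4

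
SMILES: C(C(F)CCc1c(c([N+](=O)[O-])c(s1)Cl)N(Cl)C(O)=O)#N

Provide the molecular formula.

C9H6Cl2FN3O4S

Heavy atoms from the SMILES: 9 C, 2 Cl, 1 F, 3 N, 4 O, 1 S.
Implicit hydrogens by atom environment:
  4 × C (aromatic): no H
  2 × C: 2 H each → 4
  2 × C: no H
  2 × Cl: no H
  2 × N: no H
  2 × O: no H
  1 × C: 1 H
  1 × F: no H
  1 × N (charge +1): no H
  1 × O: 1 H
  1 × O (charge -1): no H
  1 × S (aromatic): no H
  Total hydrogens = 6.
Molecular formula: C9H6Cl2FN3O4S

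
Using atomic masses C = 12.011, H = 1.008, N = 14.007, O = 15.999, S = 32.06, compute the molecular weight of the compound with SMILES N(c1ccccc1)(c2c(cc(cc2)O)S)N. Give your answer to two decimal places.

232.30

Molecular formula: C12H12N2OS.
M = 12×12.011 + 12×1.008 + 2×14.007 + 1×15.999 + 1×32.06 = 232.30 g/mol.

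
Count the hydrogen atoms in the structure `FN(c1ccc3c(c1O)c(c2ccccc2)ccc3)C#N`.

11

Hydrogens are implicit in SMILES; fill each atom to its normal valence:
  10 × C (aromatic): 1 H each → 10
  6 × C (aromatic): no H
  2 × N: no H
  1 × C: no H
  1 × F: no H
  1 × O: 1 H
  Total hydrogens = 11.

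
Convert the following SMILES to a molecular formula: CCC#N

C3H5N

Heavy atoms from the SMILES: 3 C, 1 N.
Implicit hydrogens by atom environment:
  1 × C: 3 H
  1 × C: 2 H
  1 × C: no H
  1 × N: no H
  Total hydrogens = 5.
Molecular formula: C3H5N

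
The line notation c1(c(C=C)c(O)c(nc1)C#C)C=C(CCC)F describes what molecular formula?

Heavy atoms from the SMILES: 14 C, 1 F, 1 N, 1 O.
Implicit hydrogens by atom environment:
  4 × C (aromatic): no H
  3 × C: 2 H each → 6
  3 × C: 1 H each → 3
  2 × C: no H
  1 × C: 3 H
  1 × C (aromatic): 1 H
  1 × F: no H
  1 × N (aromatic): no H
  1 × O: 1 H
  Total hydrogens = 14.
Molecular formula: C14H14FNO

C14H14FNO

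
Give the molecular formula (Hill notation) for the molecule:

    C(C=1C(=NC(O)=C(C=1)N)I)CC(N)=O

Heavy atoms from the SMILES: 8 C, 1 I, 3 N, 2 O.
Implicit hydrogens by atom environment:
  4 × C (aromatic): no H
  2 × C: 2 H each → 4
  2 × N: 2 H each → 4
  1 × C (aromatic): 1 H
  1 × C: no H
  1 × I: no H
  1 × N (aromatic): no H
  1 × O: 1 H
  1 × O: no H
  Total hydrogens = 10.
Molecular formula: C8H10IN3O2

C8H10IN3O2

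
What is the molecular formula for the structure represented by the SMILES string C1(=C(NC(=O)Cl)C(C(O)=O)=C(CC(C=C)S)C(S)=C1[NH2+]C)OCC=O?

C15H18ClN2O5S2+

Heavy atoms from the SMILES: 15 C, 1 Cl, 2 N, 5 O, 2 S.
Implicit hydrogens by atom environment:
  6 × C (aromatic): no H
  4 × O: no H
  3 × C: 2 H each → 6
  3 × C: 1 H each → 3
  2 × C: no H
  2 × S: 1 H each → 2
  1 × C: 3 H
  1 × Cl: no H
  1 × N (charge +1): 2 H
  1 × N: 1 H
  1 × O: 1 H
  Total hydrogens = 18.
Net charge +1.
Molecular formula: C15H18ClN2O5S2+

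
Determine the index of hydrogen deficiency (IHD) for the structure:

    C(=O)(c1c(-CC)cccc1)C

Molecular formula from the SMILES: C10H12O.
DoU = (2C + 2 + N − H − X)/2 = (2·10 + 2 + 0 − 12 − 0)/2 = 10/2 = 5.
(Structurally: 1 ring(s) + 4 π bond(s) = 5.)

5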